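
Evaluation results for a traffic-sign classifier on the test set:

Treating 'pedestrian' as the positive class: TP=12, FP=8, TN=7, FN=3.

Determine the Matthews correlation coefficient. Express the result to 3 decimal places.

0.283

MCC = (TP·TN − FP·FN) / √((TP+FP)(TP+FN)(TN+FP)(TN+FN))
Numerator = 12·7 − 8·3 = 60
Denominator = √(20·15·15·10) = √45000 = 212.1320
MCC = 60 / 212.1320 = 0.283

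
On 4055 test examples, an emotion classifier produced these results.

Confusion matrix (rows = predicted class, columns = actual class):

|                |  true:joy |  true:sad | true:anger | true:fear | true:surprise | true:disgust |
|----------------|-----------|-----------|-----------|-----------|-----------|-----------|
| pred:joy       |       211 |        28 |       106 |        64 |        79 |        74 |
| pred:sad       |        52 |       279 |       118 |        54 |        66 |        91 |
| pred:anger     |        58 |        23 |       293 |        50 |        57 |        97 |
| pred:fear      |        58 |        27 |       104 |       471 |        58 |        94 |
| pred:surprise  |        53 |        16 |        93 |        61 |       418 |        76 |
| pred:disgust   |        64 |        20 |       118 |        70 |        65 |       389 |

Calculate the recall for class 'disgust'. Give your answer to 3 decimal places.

Treat 'disgust' as positive and all other classes as negative.
recall = TP/(TP+FN).
disgust: TP=389, FN=74+91+97+94+76=432 → 389/821 = 0.4738

0.474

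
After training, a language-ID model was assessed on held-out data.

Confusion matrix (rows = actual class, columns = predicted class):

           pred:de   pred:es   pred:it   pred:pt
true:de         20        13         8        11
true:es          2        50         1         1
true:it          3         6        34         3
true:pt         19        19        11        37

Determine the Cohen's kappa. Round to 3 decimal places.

Observed agreement pₒ = trace/N = 141/238 = 0.5924
Expected agreement pₑ = Σ (rowᵢ·colᵢ)/N² = (52·44 + 54·88 + 46·54 + 86·52)/238² = 0.2471
κ = (pₒ − pₑ)/(1 − pₑ) = (0.5924 − 0.2471)/(1 − 0.2471) = 0.459

0.459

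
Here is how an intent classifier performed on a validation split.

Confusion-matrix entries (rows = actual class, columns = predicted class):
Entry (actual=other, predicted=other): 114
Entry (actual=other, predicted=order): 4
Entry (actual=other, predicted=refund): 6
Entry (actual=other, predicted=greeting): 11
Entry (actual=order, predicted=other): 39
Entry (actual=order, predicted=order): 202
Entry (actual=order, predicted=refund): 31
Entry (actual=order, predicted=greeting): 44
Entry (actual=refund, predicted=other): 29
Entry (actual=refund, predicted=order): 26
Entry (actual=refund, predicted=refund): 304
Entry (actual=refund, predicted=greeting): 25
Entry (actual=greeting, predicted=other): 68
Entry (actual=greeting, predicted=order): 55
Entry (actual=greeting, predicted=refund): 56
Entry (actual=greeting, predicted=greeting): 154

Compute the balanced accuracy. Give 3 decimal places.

Balanced accuracy = mean of per-class recall.
  other: recall = 114/135 = 0.8444
  order: recall = 202/316 = 0.6392
  refund: recall = 304/384 = 0.7917
  greeting: recall = 154/333 = 0.4625
Mean = (0.8444 + 0.6392 + 0.7917 + 0.4625) / 4 = 0.684

0.684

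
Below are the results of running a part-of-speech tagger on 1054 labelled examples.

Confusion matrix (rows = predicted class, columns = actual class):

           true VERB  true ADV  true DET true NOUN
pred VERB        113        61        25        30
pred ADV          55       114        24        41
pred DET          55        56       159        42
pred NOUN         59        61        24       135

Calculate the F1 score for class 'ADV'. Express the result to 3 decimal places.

0.433

Take TP from the diagonal, FP from the rest of the 'ADV' prediction marginal, FN from the rest of the 'ADV' actual marginal.
F1 score = 2·TP/(2·TP+FP+FN).
ADV: TP=114, FP=55+24+41=120, FN=61+56+61=178 → 228/526 = 0.4335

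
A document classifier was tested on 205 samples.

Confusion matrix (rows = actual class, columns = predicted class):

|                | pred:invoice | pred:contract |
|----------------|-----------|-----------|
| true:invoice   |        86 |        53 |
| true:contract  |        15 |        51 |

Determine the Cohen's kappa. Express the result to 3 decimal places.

Observed agreement pₒ = trace/N = 137/205 = 0.6683
Expected agreement pₑ = Σ (rowᵢ·colᵢ)/N² = (139·101 + 66·104)/205² = 0.4974
κ = (pₒ − pₑ)/(1 − pₑ) = (0.6683 − 0.4974)/(1 − 0.4974) = 0.340

0.340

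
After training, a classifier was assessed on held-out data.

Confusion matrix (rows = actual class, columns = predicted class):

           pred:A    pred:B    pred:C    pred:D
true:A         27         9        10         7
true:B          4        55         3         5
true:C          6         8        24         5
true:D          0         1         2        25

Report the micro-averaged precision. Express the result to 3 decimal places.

0.686

Micro-averaging pools counts across classes: ΣTP=131, ΣFP=60, ΣFN=60.
Micro-precision = TP/(TP+FP) on pooled counts = 0.686 (equals overall accuracy in single-label multiclass).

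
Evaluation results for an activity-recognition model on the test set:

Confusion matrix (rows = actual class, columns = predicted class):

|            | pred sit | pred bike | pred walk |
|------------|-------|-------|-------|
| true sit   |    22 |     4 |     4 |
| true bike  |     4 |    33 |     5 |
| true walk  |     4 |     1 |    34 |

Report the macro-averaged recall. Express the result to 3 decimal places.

0.797

Per-class recall (TP/(TP+FN)):
  sit: TP=22, FN=4+4=8 → 22/30 = 0.7333
  bike: TP=33, FN=4+5=9 → 33/42 = 0.7857
  walk: TP=34, FN=4+1=5 → 34/39 = 0.8718
Macro-recall = mean = (0.7333 + 0.7857 + 0.8718) / 3 = 0.797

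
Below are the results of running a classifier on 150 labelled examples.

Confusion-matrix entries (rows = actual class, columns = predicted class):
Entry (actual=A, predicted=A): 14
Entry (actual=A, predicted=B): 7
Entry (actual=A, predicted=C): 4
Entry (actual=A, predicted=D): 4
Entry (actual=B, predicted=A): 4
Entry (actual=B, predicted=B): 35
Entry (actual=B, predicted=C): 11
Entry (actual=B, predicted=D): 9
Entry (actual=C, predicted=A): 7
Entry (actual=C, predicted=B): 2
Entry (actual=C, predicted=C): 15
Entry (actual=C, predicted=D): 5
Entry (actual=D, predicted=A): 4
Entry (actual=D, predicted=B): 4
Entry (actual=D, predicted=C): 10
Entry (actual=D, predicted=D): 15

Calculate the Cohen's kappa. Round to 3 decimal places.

0.358

Observed agreement pₒ = trace/N = 79/150 = 0.5267
Expected agreement pₑ = Σ (rowᵢ·colᵢ)/N² = (29·29 + 59·48 + 29·40 + 33·33)/150² = 0.2632
κ = (pₒ − pₑ)/(1 − pₑ) = (0.5267 − 0.2632)/(1 − 0.2632) = 0.358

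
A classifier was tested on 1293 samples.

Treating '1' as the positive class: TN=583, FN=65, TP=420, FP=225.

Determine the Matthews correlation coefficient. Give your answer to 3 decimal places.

0.569

MCC = (TP·TN − FP·FN) / √((TP+FP)(TP+FN)(TN+FP)(TN+FN))
Numerator = 420·583 − 225·65 = 230235
Denominator = √(645·485·808·648) = √163790164800 = 404709.9762
MCC = 230235 / 404709.9762 = 0.569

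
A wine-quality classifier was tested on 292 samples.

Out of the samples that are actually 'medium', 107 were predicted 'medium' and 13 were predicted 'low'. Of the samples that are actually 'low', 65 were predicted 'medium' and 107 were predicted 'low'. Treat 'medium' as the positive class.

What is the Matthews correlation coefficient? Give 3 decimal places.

0.514

MCC = (TP·TN − FP·FN) / √((TP+FP)(TP+FN)(TN+FP)(TN+FN))
Numerator = 107·107 − 65·13 = 10604
Denominator = √(172·120·172·120) = √426009600 = 20640.0000
MCC = 10604 / 20640.0000 = 0.514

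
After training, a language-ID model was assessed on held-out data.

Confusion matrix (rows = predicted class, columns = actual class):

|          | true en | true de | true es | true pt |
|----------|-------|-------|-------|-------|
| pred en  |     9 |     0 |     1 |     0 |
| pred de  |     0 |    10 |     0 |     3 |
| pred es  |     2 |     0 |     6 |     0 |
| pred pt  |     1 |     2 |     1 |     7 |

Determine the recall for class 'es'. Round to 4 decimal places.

0.7500

Treat 'es' as positive and all other classes as negative.
recall = TP/(TP+FN).
es: TP=6, FN=1+0+1=2 → 6/8 = 0.75000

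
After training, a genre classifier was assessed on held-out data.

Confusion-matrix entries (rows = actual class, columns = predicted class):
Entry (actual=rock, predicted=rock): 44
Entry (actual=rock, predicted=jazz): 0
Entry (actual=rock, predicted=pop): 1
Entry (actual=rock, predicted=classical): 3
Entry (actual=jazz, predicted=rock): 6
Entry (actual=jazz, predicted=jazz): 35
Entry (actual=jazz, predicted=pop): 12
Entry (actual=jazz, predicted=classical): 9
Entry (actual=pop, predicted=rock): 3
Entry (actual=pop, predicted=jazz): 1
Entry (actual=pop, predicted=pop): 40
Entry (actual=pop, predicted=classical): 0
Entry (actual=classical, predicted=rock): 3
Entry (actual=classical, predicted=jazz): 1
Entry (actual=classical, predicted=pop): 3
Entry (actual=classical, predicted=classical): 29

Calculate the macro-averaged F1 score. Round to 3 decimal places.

0.777

Per-class F1 score (2·TP/(2·TP+FP+FN)):
  rock: TP=44, FP=6+3+3=12, FN=0+1+3=4 → 88/104 = 0.8462
  jazz: TP=35, FP=0+1+1=2, FN=6+12+9=27 → 70/99 = 0.7071
  pop: TP=40, FP=1+12+3=16, FN=3+1+0=4 → 80/100 = 0.8000
  classical: TP=29, FP=3+9+0=12, FN=3+1+3=7 → 58/77 = 0.7532
Macro-F1 score = mean = (0.8462 + 0.7071 + 0.8000 + 0.7532) / 4 = 0.777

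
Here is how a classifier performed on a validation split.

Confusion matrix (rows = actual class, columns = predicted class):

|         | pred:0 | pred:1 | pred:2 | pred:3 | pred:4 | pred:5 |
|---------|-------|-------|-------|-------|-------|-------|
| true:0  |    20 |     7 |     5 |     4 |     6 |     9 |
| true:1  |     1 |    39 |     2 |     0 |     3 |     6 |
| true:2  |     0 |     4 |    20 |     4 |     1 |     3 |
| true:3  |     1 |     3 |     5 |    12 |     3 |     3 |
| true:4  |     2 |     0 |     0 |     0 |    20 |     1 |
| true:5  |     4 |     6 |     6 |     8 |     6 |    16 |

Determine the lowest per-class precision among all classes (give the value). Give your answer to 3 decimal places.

0.421

Per-class precision (TP/(TP+FP)):
  0: TP=20, FP=1+0+1+2+4=8 → 20/28 = 0.7143
  1: TP=39, FP=7+4+3+0+6=20 → 39/59 = 0.6610
  2: TP=20, FP=5+2+5+0+6=18 → 20/38 = 0.5263
  3: TP=12, FP=4+0+4+0+8=16 → 12/28 = 0.4286
  4: TP=20, FP=6+3+1+3+6=19 → 20/39 = 0.5128
  5: TP=16, FP=9+6+3+3+1=22 → 16/38 = 0.4211
Lowest is class '5' with precision = 0.421.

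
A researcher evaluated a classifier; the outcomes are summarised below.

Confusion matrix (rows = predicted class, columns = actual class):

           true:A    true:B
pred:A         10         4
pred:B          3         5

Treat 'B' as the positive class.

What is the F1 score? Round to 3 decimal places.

Precision = TP/(TP+FP) = 5/8 = 0.6250
Recall = TP/(TP+FN) = 5/9 = 0.5556
F1 = 2·TP/(2·TP+FP+FN) = 10/17 = 0.588

0.588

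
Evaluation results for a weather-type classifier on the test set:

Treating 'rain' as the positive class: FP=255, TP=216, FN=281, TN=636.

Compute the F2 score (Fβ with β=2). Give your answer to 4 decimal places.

0.4392

Fβ = (1+β²)·TP / ((1+β²)·TP + β²·FN + FP), with β²=4
= 5·216 / (5·216 + 4·281 + 255) = 0.4392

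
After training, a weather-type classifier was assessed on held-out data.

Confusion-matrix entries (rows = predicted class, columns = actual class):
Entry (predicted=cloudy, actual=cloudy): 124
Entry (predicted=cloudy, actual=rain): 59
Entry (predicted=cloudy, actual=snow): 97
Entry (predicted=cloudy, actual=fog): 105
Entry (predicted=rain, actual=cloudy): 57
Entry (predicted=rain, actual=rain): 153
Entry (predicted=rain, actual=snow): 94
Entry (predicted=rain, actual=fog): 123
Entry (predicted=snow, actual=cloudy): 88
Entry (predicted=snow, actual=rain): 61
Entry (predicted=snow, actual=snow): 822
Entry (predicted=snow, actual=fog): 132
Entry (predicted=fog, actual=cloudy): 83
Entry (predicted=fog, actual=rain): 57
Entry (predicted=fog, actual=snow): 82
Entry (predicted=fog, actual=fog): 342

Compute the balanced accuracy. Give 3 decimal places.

Balanced accuracy = mean of per-class recall.
  cloudy: recall = 124/352 = 0.3523
  rain: recall = 153/330 = 0.4636
  snow: recall = 822/1095 = 0.7507
  fog: recall = 342/702 = 0.4872
Mean = (0.3523 + 0.4636 + 0.7507 + 0.4872) / 4 = 0.513

0.513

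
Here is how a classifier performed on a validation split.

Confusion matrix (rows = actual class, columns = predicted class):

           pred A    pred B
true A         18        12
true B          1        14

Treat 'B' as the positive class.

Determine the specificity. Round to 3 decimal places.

0.600

Specificity = TN/(TN+FP) = 18/(18+12) = 0.600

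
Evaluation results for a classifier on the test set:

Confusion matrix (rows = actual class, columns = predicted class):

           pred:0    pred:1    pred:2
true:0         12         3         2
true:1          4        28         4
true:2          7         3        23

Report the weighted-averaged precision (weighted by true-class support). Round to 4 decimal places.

0.7522

Per-class precision (TP/(TP+FP)):
  0: TP=12, FP=4+7=11 → 12/23 = 0.52174
  1: TP=28, FP=3+3=6 → 28/34 = 0.82353
  2: TP=23, FP=2+4=6 → 23/29 = 0.79310
Weighted-precision = Σ (supportᵢ/N)·precisionᵢ with N=86: (17/86)·0.52174 + (36/86)·0.82353 + (33/86)·0.79310 = 0.7522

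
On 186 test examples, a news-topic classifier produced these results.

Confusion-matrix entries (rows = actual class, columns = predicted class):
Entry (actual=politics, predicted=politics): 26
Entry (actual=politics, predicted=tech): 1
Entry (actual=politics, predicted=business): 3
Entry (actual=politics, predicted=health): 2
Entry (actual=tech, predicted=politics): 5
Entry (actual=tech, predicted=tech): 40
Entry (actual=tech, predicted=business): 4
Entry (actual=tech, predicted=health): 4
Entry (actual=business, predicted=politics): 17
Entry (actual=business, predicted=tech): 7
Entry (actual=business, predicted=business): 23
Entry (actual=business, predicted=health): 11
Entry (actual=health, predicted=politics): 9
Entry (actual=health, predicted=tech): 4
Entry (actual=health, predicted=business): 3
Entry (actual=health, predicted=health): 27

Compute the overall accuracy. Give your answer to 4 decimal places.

Accuracy = trace / total = (26+40+23+27=116) / 186 = 116/186 = 0.6237

0.6237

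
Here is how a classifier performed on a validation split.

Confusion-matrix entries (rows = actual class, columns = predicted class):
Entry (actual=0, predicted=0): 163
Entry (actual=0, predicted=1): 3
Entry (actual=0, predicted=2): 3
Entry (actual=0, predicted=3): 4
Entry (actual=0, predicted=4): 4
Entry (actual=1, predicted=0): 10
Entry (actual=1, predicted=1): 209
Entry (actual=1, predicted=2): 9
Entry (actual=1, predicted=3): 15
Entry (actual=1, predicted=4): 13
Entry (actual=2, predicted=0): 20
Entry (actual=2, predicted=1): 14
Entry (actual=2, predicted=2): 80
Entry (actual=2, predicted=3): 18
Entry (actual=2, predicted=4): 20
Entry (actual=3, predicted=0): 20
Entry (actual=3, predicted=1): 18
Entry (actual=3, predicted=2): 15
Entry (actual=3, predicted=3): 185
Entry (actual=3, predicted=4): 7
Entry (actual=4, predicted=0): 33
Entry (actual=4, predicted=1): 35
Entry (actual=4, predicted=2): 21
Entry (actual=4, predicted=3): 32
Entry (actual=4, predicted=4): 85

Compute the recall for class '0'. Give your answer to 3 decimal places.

0.921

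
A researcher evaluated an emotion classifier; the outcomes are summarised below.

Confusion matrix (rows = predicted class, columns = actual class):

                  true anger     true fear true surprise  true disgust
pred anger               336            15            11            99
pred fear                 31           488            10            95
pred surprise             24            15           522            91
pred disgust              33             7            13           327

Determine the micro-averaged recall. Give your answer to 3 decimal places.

Micro-averaging pools counts across classes: ΣTP=1673, ΣFP=444, ΣFN=444.
Micro-recall = TP/(TP+FN) on pooled counts = 0.790 (equals overall accuracy in single-label multiclass).

0.790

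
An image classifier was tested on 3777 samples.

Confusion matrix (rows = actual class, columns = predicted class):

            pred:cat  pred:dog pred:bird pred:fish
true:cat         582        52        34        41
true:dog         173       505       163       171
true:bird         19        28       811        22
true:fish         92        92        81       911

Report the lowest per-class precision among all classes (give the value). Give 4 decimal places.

0.6721

Per-class precision (TP/(TP+FP)):
  cat: TP=582, FP=173+19+92=284 → 582/866 = 0.67206
  dog: TP=505, FP=52+28+92=172 → 505/677 = 0.74594
  bird: TP=811, FP=34+163+81=278 → 811/1089 = 0.74472
  fish: TP=911, FP=41+171+22=234 → 911/1145 = 0.79563
Lowest is class 'cat' with precision = 0.6721.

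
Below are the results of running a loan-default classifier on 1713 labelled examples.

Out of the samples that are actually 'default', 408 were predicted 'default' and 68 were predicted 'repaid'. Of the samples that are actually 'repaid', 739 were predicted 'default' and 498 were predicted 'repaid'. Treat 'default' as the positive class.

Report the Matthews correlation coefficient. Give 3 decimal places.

0.247

MCC = (TP·TN − FP·FN) / √((TP+FP)(TP+FN)(TN+FP)(TN+FN))
Numerator = 408·498 − 739·68 = 152932
Denominator = √(1147·476·1237·566) = √382257928024 = 618270.1093
MCC = 152932 / 618270.1093 = 0.247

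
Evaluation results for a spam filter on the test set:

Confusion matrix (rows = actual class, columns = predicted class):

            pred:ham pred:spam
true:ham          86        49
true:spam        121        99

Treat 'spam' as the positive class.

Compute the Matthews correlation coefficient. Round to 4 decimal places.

MCC = (TP·TN − FP·FN) / √((TP+FP)(TP+FN)(TN+FP)(TN+FN))
Numerator = 99·86 − 49·121 = 2585
Denominator = √(148·220·135·207) = √909889200 = 30164.3697
MCC = 2585 / 30164.3697 = 0.0857

0.0857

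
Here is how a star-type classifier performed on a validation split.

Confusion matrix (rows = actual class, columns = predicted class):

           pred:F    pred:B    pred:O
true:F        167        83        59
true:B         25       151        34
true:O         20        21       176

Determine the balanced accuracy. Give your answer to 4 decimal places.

0.6902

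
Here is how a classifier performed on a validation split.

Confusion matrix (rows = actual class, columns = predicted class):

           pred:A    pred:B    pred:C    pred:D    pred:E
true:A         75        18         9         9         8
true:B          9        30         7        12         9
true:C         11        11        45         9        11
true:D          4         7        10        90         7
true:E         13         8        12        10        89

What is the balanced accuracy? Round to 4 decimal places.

Balanced accuracy = mean of per-class recall.
  A: recall = 75/119 = 0.63025
  B: recall = 30/67 = 0.44776
  C: recall = 45/87 = 0.51724
  D: recall = 90/118 = 0.76271
  E: recall = 89/132 = 0.67424
Mean = (0.63025 + 0.44776 + 0.51724 + 0.76271 + 0.67424) / 5 = 0.6064

0.6064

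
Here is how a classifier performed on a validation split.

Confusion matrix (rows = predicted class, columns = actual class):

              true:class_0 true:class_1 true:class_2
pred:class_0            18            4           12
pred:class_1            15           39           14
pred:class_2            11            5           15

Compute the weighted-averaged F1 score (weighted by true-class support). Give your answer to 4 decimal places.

0.5238

Per-class F1 score (2·TP/(2·TP+FP+FN)):
  class_0: TP=18, FP=4+12=16, FN=15+11=26 → 36/78 = 0.46154
  class_1: TP=39, FP=15+14=29, FN=4+5=9 → 78/116 = 0.67241
  class_2: TP=15, FP=11+5=16, FN=12+14=26 → 30/72 = 0.41667
Weighted-F1 score = Σ (supportᵢ/N)·F1 scoreᵢ with N=133: (44/133)·0.46154 + (48/133)·0.67241 + (41/133)·0.41667 = 0.5238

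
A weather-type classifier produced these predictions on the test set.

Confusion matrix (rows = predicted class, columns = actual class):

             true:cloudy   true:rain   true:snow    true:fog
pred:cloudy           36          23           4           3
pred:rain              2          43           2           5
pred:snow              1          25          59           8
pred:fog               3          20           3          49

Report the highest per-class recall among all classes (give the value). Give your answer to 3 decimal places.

0.868

Per-class recall (TP/(TP+FN)):
  cloudy: TP=36, FN=2+1+3=6 → 36/42 = 0.8571
  rain: TP=43, FN=23+25+20=68 → 43/111 = 0.3874
  snow: TP=59, FN=4+2+3=9 → 59/68 = 0.8676
  fog: TP=49, FN=3+5+8=16 → 49/65 = 0.7538
Highest is class 'snow' with recall = 0.868.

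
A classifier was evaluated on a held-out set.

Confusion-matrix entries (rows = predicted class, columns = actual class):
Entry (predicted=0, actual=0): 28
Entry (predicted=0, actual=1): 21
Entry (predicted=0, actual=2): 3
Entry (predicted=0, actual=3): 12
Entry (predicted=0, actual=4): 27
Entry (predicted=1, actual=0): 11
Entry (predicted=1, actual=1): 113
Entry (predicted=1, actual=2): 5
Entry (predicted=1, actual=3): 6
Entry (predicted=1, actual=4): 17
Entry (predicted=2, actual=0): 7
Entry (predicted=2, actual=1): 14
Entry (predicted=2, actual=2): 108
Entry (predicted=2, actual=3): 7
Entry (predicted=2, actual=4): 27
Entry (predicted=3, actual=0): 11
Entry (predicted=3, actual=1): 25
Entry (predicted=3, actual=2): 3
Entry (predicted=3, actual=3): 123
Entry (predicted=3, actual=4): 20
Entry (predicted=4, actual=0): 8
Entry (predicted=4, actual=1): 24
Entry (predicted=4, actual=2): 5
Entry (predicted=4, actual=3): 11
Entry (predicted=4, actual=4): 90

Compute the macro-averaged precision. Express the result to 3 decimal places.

0.608

Per-class precision (TP/(TP+FP)):
  0: TP=28, FP=21+3+12+27=63 → 28/91 = 0.3077
  1: TP=113, FP=11+5+6+17=39 → 113/152 = 0.7434
  2: TP=108, FP=7+14+7+27=55 → 108/163 = 0.6626
  3: TP=123, FP=11+25+3+20=59 → 123/182 = 0.6758
  4: TP=90, FP=8+24+5+11=48 → 90/138 = 0.6522
Macro-precision = mean = (0.3077 + 0.7434 + 0.6626 + 0.6758 + 0.6522) / 5 = 0.608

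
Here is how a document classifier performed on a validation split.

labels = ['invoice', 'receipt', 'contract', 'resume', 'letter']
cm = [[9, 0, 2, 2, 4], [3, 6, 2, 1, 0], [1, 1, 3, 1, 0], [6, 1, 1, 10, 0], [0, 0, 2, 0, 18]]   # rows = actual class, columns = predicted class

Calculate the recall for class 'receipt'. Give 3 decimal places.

One-vs-rest for 'receipt': TP = diagonal; FP = other classes predicted 'receipt'; FN = 'receipt' predicted as other.
recall = TP/(TP+FN).
receipt: TP=6, FN=3+2+1+0=6 → 6/12 = 0.5000

0.500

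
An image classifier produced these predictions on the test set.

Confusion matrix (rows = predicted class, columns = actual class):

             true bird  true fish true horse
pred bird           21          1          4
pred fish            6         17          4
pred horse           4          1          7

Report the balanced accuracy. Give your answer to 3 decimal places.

0.680

Balanced accuracy = mean of per-class recall.
  bird: recall = 21/31 = 0.6774
  fish: recall = 17/19 = 0.8947
  horse: recall = 7/15 = 0.4667
Mean = (0.6774 + 0.8947 + 0.4667) / 3 = 0.680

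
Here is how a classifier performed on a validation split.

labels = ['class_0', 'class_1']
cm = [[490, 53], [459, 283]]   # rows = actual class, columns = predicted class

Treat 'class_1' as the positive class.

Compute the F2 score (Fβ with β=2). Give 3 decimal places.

0.428

Fβ = (1+β²)·TP / ((1+β²)·TP + β²·FN + FP), with β²=4
= 5·283 / (5·283 + 4·459 + 53) = 0.428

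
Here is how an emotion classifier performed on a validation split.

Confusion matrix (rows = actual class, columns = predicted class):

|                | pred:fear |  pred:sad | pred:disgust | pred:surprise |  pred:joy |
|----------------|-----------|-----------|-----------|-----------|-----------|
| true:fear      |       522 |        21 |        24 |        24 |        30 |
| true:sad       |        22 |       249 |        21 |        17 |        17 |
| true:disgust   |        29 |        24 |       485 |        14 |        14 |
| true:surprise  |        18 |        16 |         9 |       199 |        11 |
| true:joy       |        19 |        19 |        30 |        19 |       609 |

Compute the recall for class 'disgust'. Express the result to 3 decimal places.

0.857

Take TP from the diagonal, FP from the rest of the 'disgust' prediction marginal, FN from the rest of the 'disgust' actual marginal.
recall = TP/(TP+FN).
disgust: TP=485, FN=29+24+14+14=81 → 485/566 = 0.8569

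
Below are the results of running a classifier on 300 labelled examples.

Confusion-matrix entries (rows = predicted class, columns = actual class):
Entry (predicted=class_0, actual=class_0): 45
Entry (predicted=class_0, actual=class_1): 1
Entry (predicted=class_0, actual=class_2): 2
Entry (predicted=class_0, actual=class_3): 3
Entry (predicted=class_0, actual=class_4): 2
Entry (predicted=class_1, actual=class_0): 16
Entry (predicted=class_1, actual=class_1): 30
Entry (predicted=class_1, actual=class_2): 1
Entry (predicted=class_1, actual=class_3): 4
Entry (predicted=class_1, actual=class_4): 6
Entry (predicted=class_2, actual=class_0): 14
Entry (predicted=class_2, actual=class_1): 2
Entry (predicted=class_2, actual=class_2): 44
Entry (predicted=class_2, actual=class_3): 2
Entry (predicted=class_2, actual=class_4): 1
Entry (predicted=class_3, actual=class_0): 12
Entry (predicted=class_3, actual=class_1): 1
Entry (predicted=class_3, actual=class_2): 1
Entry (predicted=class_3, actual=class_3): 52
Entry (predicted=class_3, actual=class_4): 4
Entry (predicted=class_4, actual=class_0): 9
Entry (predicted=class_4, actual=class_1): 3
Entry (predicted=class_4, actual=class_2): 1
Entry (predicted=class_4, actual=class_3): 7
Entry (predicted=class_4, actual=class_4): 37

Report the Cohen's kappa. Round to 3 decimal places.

0.617

Observed agreement pₒ = trace/N = 208/300 = 0.6933
Expected agreement pₑ = Σ (rowᵢ·colᵢ)/N² = (96·53 + 37·57 + 49·63 + 68·70 + 50·57)/300² = 0.1988
κ = (pₒ − pₑ)/(1 − pₑ) = (0.6933 − 0.1988)/(1 − 0.1988) = 0.617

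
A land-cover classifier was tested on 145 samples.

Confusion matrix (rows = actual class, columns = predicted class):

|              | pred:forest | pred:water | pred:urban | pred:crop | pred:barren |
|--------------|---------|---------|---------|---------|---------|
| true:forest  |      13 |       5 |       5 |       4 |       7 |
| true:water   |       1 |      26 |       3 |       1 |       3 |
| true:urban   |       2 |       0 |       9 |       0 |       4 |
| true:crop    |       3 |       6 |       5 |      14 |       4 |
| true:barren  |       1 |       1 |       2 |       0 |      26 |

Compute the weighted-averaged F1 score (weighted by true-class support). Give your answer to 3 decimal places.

Per-class F1 score (2·TP/(2·TP+FP+FN)):
  forest: TP=13, FP=1+2+3+1=7, FN=5+5+4+7=21 → 26/54 = 0.4815
  water: TP=26, FP=5+0+6+1=12, FN=1+3+1+3=8 → 52/72 = 0.7222
  urban: TP=9, FP=5+3+5+2=15, FN=2+0+0+4=6 → 18/39 = 0.4615
  crop: TP=14, FP=4+1+0+0=5, FN=3+6+5+4=18 → 28/51 = 0.5490
  barren: TP=26, FP=7+3+4+4=18, FN=1+1+2+0=4 → 52/74 = 0.7027
Weighted-F1 score = Σ (supportᵢ/N)·F1 scoreᵢ with N=145: (34/145)·0.4815 + (34/145)·0.7222 + (15/145)·0.4615 + (32/145)·0.5490 + (30/145)·0.7027 = 0.597

0.597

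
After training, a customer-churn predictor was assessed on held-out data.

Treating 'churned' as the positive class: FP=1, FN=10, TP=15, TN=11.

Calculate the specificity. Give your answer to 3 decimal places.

Specificity = TN/(TN+FP) = 11/(11+1) = 0.917

0.917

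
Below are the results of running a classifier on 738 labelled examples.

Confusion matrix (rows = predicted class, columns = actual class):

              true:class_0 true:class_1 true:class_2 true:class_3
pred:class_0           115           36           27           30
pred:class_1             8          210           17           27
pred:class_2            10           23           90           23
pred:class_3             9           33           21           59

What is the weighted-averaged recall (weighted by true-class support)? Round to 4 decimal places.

0.6423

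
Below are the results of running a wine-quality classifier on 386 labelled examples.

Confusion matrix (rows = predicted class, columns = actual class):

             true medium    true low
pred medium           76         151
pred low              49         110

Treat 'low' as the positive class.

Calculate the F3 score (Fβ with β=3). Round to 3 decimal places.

0.439

Fβ = (1+β²)·TP / ((1+β²)·TP + β²·FN + FP), with β²=9
= 10·110 / (10·110 + 9·151 + 49) = 0.439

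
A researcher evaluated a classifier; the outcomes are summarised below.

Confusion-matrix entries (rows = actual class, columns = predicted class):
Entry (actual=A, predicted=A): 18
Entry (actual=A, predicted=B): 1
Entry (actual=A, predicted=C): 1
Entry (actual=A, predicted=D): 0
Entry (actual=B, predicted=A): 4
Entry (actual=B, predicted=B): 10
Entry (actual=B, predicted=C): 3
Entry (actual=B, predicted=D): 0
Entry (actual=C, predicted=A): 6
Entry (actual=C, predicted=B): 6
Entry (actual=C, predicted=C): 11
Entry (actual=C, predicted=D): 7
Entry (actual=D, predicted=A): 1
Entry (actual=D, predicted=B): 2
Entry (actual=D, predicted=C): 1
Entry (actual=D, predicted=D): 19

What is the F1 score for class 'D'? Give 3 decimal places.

One-vs-rest for 'D': TP = diagonal; FP = other classes predicted 'D'; FN = 'D' predicted as other.
F1 score = 2·TP/(2·TP+FP+FN).
D: TP=19, FP=0+0+7=7, FN=1+2+1=4 → 38/49 = 0.7755

0.776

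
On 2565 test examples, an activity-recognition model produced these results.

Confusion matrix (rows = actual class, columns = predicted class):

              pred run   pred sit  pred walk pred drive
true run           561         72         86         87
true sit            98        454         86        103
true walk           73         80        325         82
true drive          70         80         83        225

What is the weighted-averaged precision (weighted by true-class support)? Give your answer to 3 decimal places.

0.614

Per-class precision (TP/(TP+FP)):
  run: TP=561, FP=98+73+70=241 → 561/802 = 0.6995
  sit: TP=454, FP=72+80+80=232 → 454/686 = 0.6618
  walk: TP=325, FP=86+86+83=255 → 325/580 = 0.5603
  drive: TP=225, FP=87+103+82=272 → 225/497 = 0.4527
Weighted-precision = Σ (supportᵢ/N)·precisionᵢ with N=2565: (806/2565)·0.6995 + (741/2565)·0.6618 + (560/2565)·0.5603 + (458/2565)·0.4527 = 0.614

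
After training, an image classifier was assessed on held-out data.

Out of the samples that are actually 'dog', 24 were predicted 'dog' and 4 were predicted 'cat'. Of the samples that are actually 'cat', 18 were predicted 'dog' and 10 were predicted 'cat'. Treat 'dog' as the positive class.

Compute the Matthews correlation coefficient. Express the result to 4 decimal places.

MCC = (TP·TN − FP·FN) / √((TP+FP)(TP+FN)(TN+FP)(TN+FN))
Numerator = 24·10 − 18·4 = 168
Denominator = √(42·28·28·14) = √460992 = 678.9639
MCC = 168 / 678.9639 = 0.2474

0.2474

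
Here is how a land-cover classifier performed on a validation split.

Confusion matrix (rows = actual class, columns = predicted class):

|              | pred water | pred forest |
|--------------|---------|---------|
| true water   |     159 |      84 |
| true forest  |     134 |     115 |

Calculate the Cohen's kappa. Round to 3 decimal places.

0.116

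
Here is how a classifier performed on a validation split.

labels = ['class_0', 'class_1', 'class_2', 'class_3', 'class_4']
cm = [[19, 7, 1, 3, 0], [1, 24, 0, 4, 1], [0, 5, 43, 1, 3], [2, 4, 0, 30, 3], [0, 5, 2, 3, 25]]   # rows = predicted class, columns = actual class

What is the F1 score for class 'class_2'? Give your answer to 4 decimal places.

0.8776

F1 score = 2·TP/(2·TP+FP+FN).
class_2: TP=43, FP=0+5+1+3=9, FN=1+0+0+2=3 → 86/98 = 0.87755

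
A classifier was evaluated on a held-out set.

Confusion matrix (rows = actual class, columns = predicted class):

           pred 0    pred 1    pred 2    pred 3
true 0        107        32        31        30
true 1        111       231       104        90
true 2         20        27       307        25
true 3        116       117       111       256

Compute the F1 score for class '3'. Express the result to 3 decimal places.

F1 score = 2·TP/(2·TP+FP+FN).
3: TP=256, FP=30+90+25=145, FN=116+117+111=344 → 512/1001 = 0.5115

0.511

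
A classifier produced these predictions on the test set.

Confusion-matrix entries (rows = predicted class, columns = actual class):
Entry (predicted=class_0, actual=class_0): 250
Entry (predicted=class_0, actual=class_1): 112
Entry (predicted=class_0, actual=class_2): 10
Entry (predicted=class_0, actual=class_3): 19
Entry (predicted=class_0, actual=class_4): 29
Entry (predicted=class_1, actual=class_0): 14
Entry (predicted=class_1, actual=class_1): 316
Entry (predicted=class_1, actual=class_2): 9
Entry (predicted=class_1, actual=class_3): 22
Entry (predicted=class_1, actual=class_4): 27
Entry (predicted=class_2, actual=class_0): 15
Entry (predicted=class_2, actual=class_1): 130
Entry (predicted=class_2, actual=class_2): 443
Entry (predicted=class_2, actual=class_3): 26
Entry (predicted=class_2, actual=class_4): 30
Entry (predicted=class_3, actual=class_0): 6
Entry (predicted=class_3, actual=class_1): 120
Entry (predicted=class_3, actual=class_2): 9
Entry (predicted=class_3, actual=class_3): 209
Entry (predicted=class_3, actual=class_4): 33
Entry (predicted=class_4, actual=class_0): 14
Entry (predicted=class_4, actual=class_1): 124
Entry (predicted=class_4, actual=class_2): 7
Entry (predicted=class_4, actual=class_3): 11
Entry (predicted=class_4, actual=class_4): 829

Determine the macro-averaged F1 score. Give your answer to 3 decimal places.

0.701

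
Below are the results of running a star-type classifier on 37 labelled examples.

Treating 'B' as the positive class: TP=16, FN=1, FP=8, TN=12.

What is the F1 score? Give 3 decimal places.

0.780

Precision = TP/(TP+FP) = 16/24 = 0.6667
Recall = TP/(TP+FN) = 16/17 = 0.9412
F1 = 2·TP/(2·TP+FP+FN) = 32/41 = 0.780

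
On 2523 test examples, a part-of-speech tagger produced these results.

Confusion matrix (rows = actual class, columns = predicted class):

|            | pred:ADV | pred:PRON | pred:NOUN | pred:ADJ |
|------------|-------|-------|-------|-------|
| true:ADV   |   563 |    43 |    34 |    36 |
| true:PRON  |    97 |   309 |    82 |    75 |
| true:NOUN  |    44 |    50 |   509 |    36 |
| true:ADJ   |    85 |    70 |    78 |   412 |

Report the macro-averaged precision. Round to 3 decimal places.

Per-class precision (TP/(TP+FP)):
  ADV: TP=563, FP=97+44+85=226 → 563/789 = 0.7136
  PRON: TP=309, FP=43+50+70=163 → 309/472 = 0.6547
  NOUN: TP=509, FP=34+82+78=194 → 509/703 = 0.7240
  ADJ: TP=412, FP=36+75+36=147 → 412/559 = 0.7370
Macro-precision = mean = (0.7136 + 0.6547 + 0.7240 + 0.7370) / 4 = 0.707

0.707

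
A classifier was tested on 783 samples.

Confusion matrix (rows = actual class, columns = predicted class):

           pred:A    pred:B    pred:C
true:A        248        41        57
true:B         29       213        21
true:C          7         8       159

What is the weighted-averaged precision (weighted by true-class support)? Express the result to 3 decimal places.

0.808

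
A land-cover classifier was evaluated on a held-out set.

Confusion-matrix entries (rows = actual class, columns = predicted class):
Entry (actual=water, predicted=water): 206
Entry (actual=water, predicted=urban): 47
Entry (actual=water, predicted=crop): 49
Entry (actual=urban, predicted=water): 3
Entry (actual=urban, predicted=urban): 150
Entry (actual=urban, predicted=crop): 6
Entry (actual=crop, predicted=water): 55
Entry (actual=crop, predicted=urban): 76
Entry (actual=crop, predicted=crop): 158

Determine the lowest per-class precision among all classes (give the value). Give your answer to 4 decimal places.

Per-class precision (TP/(TP+FP)):
  water: TP=206, FP=3+55=58 → 206/264 = 0.78030
  urban: TP=150, FP=47+76=123 → 150/273 = 0.54945
  crop: TP=158, FP=49+6=55 → 158/213 = 0.74178
Lowest is class 'urban' with precision = 0.5495.

0.5495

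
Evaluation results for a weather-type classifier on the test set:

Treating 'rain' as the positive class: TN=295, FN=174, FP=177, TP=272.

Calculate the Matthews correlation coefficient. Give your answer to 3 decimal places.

0.235

MCC = (TP·TN − FP·FN) / √((TP+FP)(TP+FN)(TN+FP)(TN+FN))
Numerator = 272·295 − 177·174 = 49442
Denominator = √(449·446·472·469) = √44329827472 = 210546.4972
MCC = 49442 / 210546.4972 = 0.235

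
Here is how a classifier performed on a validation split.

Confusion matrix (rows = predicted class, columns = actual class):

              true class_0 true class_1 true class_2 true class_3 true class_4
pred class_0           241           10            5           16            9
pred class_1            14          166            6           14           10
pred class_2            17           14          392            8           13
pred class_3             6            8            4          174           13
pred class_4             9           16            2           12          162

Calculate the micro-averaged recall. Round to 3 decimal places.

Micro-averaging pools counts across classes: ΣTP=1135, ΣFP=206, ΣFN=206.
Micro-recall = TP/(TP+FN) on pooled counts = 0.846 (equals overall accuracy in single-label multiclass).

0.846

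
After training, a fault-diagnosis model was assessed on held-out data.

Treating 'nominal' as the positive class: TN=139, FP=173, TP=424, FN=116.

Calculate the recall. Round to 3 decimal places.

Recall = TP/(TP+FN) = 424/(424+116) = 424/540 = 0.785

0.785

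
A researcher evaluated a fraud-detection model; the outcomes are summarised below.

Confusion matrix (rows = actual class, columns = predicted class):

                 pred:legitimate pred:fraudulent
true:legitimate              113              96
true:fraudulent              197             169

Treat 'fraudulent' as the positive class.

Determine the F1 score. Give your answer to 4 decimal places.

0.5357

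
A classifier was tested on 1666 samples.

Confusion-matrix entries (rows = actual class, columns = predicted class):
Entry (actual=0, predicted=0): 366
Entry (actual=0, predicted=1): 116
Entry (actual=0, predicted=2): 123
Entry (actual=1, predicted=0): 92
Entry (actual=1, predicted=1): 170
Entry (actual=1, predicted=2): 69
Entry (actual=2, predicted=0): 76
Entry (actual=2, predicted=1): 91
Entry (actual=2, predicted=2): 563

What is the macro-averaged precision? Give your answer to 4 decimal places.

0.6273

Per-class precision (TP/(TP+FP)):
  0: TP=366, FP=92+76=168 → 366/534 = 0.68539
  1: TP=170, FP=116+91=207 → 170/377 = 0.45093
  2: TP=563, FP=123+69=192 → 563/755 = 0.74570
Macro-precision = mean = (0.68539 + 0.45093 + 0.74570) / 3 = 0.6273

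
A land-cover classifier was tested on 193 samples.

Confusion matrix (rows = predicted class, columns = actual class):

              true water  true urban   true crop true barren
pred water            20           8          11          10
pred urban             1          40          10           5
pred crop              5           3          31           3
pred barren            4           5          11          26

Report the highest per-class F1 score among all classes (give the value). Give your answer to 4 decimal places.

0.7143

Per-class F1 score (2·TP/(2·TP+FP+FN)):
  water: TP=20, FP=8+11+10=29, FN=1+5+4=10 → 40/79 = 0.50633
  urban: TP=40, FP=1+10+5=16, FN=8+3+5=16 → 80/112 = 0.71429
  crop: TP=31, FP=5+3+3=11, FN=11+10+11=32 → 62/105 = 0.59048
  barren: TP=26, FP=4+5+11=20, FN=10+5+3=18 → 52/90 = 0.57778
Highest is class 'urban' with F1 score = 0.7143.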